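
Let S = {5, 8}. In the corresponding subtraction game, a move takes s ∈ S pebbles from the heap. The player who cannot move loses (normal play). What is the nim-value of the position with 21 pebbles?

1

n :  0  1  2  3  4  5  6  7  8  9 10 11 12 13 14 15 16 17 18 19 20 21
G :  0  0  0  0  0  1  1  1  1  1  2  2  2  0  0  0  0  0  1  1  1  1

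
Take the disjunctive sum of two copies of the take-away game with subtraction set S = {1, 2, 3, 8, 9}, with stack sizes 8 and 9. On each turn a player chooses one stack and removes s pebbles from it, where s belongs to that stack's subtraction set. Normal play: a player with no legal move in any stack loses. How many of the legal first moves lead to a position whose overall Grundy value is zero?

All stacks use S = {1, 2, 3, 8, 9}:
n : 0 1 2 3 4 5 6 7 8 9
G : 0 1 2 3 0 1 2 3 4 5
Stack A: G(8) = 4.
Stack B: G(9) = 5.
Combined Grundy value = 4 ⊕ 5 = 1.
A winning move leaves total XOR = 0, i.e. changes one component's Grundy value g to g ⊕ X where X is the current total.
Stack A: need g' = 4⊕1 = 5. Options: 8−1→G=3, 8−2→G=2, 8−3→G=1, 8−8→G=0. Hits: 0.
Stack B: need g' = 5⊕1 = 4. Options: 9−1→G=4, 9−2→G=3, 9−3→G=2, 9−8→G=1, 9−9→G=0. Hits: 1.

1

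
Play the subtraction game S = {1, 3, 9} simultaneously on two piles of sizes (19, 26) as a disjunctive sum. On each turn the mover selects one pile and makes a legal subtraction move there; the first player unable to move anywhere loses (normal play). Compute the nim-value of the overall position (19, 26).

1

All piles use S = {1, 3, 9}:
G(0) = 0
G(1) = mex{0} = 1
G(2) = mex{1} = 0
G(3) = mex{0,0} = 1
G(4) = mex{1,1} = 0
G(5) = mex{0,0} = 1
G(6) = mex{1,1} = 0
G(7) = mex{0,0} = 1
G(8) = mex{1,1} = 0
G(9) = mex{0,0,0} = 1
G(10) = mex{1,1,1} = 0
G(11) = mex{0,0,0} = 1
G(12) = mex{1,1,1} = 0
G(13) = mex{0,0,0} = 1
G(14) = mex{1,1,1} = 0
G(15) = mex{0,0,0} = 1
G(16) = mex{1,1,1} = 0
G(17) = mex{0,0,0} = 1
G(18) = mex{1,1,1} = 0
G(19) = mex{0,0,0} = 1
G(20) = mex{1,1,1} = 0
G(21) = mex{0,0,0} = 1
G(22) = mex{1,1,1} = 0
G(23) = mex{0,0,0} = 1
G(24) = mex{1,1,1} = 0
G(25) = mex{0,0,0} = 1
G(26) = mex{1,1,1} = 0
Pile A: G(19) = 1.
Pile B: G(26) = 0.
Combined Grundy value = 1 ⊕ 0 = 1.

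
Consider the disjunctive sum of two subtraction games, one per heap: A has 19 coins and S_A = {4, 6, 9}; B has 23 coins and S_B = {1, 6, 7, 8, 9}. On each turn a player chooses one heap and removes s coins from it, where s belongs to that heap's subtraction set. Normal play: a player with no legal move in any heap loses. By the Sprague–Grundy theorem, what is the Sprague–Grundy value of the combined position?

2

Heap A, S = {4, 6, 9}:
G(0) = 0
G(1) = mex{} = 0
G(2) = mex{} = 0
G(3) = mex{} = 0
G(4) = mex{0} = 1
G(5) = mex{0} = 1
G(6) = mex{0,0} = 1
G(7) = mex{0,0} = 1
G(8) = mex{1,0} = 2
G(9) = mex{1,0,0} = 2
G(10) = mex{1,1,0} = 2
G(11) = mex{1,1,0} = 2
G(12) = mex{2,1,0} = 3
G(13) = mex{2,1,1} = 0
G(14) = mex{2,2,1} = 0
G(15) = mex{2,2,1} = 0
G(16) = mex{3,2,1} = 0
G(17) = mex{0,2,2} = 1
G(18) = mex{0,3,2} = 1
G(19) = mex{0,0,2} = 1
G_A(19) = 1.
Heap B, S = {1, 6, 7, 8, 9}:
n :  0  1  2  3  4  5  6  7  8  9 10 11 12 13 14 15 16 17 18 19 20 21 22 23
G :  0  1  0  1  0  1  2  3  2  3  2  3  4  5  0  1  0  1  0  1  2  3  2  3
G_B(23) = 3.
Combined Grundy value = 1 ⊕ 3 = 2.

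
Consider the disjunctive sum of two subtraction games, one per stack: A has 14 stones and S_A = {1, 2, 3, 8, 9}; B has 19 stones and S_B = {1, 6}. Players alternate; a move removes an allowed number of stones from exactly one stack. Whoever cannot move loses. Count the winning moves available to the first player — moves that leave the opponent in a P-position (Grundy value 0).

Stack A, S = {1, 2, 3, 8, 9}:
n :  0  1  2  3  4  5  6  7  8  9 10 11 12 13 14
G :  0  1  2  3  0  1  2  3  4  5  0  1  2  3  0
G_A(14) = 0.
Stack B, S = {1, 6}:
G(0) = 0
G(1) = mex{0} = 1
G(2) = mex{1} = 0
G(3) = mex{0} = 1
G(4) = mex{1} = 0
G(5) = mex{0} = 1
G(6) = mex{1,0} = 2
G(7) = mex{2,1} = 0
G(8) = mex{0,0} = 1
G(9) = mex{1,1} = 0
G(10) = mex{0,0} = 1
G(11) = mex{1,1} = 0
G(12) = mex{0,2} = 1
G(13) = mex{1,0} = 2
G(14) = mex{2,1} = 0
G(15) = mex{0,0} = 1
G(16) = mex{1,1} = 0
G(17) = mex{0,0} = 1
G(18) = mex{1,1} = 0
G(19) = mex{0,2} = 1
G_B(19) = 1.
Combined Grundy value = 0 ⊕ 1 = 1.
A winning move leaves total XOR = 0, i.e. changes one component's Grundy value g to g ⊕ X where X is the current total.
Stack A: need g' = 0⊕1 = 1. Options: 14−1→G=3, 14−2→G=2, 14−3→G=1, 14−8→G=2, 14−9→G=1. Hits: 2.
Stack B: need g' = 1⊕1 = 0. Options: 19−1→G=0, 19−6→G=2. Hits: 1.

3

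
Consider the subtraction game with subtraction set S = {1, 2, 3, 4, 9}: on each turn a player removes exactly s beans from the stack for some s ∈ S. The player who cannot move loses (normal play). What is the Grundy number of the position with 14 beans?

n :  0  1  2  3  4  5  6  7  8  9 10 11 12 13 14
G :  0  1  2  3  4  0  1  2  3  4  0  1  2  3  4

4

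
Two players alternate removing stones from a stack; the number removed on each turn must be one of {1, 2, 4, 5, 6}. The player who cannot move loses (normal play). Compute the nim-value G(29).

3

G(0) = 0
G(1) = mex{0} = 1
G(2) = mex{1,0} = 2
G(3) = mex{2,1} = 0
G(4) = mex{0,2,0} = 1
G(5) = mex{1,0,1,0} = 2
G(6) = mex{2,1,2,1,0} = 3
G(7) = mex{3,2,0,2,1} = 4
G(8) = mex{4,3,1,0,2} = 5
G(9) = mex{5,4,2,1,0} = 3
G(10) = mex{3,5,3,2,1} = 0
G(11) = mex{0,3,4,3,2} = 1
G(12) = mex{1,0,5,4,3} = 2
G(13) = mex{2,1,3,5,4} = 0
G(14) = mex{0,2,0,3,5} = 1
G(15) = mex{1,0,1,0,3} = 2
G(16) = mex{2,1,2,1,0} = 3
G(17) = mex{3,2,0,2,1} = 4
G(18) = mex{4,3,1,0,2} = 5
G(19) = mex{5,4,2,1,0} = 3
G(20) = mex{3,5,3,2,1} = 0
G(21) = mex{0,3,4,3,2} = 1
G(22) = mex{1,0,5,4,3} = 2
G(23) = mex{2,1,3,5,4} = 0
G(24) = mex{0,2,0,3,5} = 1
G(25) = mex{1,0,1,0,3} = 2
G(26) = mex{2,1,2,1,0} = 3
G(27) = mex{3,2,0,2,1} = 4
G(28) = mex{4,3,1,0,2} = 5
G(29) = mex{5,4,2,1,0} = 3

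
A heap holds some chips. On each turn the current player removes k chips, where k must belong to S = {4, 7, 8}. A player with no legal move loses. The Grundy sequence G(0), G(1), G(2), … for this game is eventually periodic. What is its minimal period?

G(0) = 0
G(1) = mex{} = 0
G(2) = mex{} = 0
G(3) = mex{} = 0
G(4) = mex{0} = 1
G(5) = mex{0} = 1
G(6) = mex{0} = 1
G(7) = mex{0,0} = 1
G(8) = mex{1,0,0} = 2
G(9) = mex{1,0,0} = 2
G(10) = mex{1,0,0} = 2
G(11) = mex{1,1,0} = 2
G(12) = mex{2,1,1} = 0
G(13) = mex{2,1,1} = 0
G(14) = mex{2,1,1} = 0
G(15) = mex{2,2,1} = 0
G(16) = mex{0,2,2} = 1
G(17) = mex{0,2,2} = 1
G(18) = mex{0,2,2} = 1
G(19) = mex{0,0,2} = 1
G(20) = mex{1,0,0} = 2
G(21) = mex{1,0,0} = 2
G(22) = mex{1,0,0} = 2
G(23) = mex{1,1,0} = 2
G(24) = mex{2,1,1} = 0
G(25) = mex{2,1,1} = 0
G(n+12) = G(n) holds for n = 0,…,7 (a full window of length max(S) = 8), so the sequence is purely periodic with period 12.

12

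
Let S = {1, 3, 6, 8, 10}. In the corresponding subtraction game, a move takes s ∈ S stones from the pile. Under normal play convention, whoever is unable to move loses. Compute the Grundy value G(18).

0

G(0) = 0
G(1) = mex{0} = 1
G(2) = mex{1} = 0
G(3) = mex{0,0} = 1
G(4) = mex{1,1} = 0
G(5) = mex{0,0} = 1
G(6) = mex{1,1,0} = 2
G(7) = mex{2,0,1} = 3
G(8) = mex{3,1,0,0} = 2
G(9) = mex{2,2,1,1} = 0
G(10) = mex{0,3,0,0,0} = 1
G(11) = mex{1,2,1,1,1} = 0
G(12) = mex{0,0,2,0,0} = 1
G(13) = mex{1,1,3,1,1} = 0
G(14) = mex{0,0,2,2,0} = 1
G(15) = mex{1,1,0,3,1} = 2
G(16) = mex{2,0,1,2,2} = 3
G(17) = mex{3,1,0,0,3} = 2
G(18) = mex{2,2,1,1,2} = 0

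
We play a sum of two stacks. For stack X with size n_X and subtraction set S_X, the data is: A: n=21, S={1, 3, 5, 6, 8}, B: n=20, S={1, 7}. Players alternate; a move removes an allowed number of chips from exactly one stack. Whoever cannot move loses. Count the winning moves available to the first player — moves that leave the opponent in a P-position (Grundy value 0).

2

Stack A, S = {1, 3, 5, 6, 8}:
n :  0  1  2  3  4  5  6  7  8  9 10 11 12 13 14 15 16 17 18 19 20 21
G :  0  1  0  1  0  1  2  3  2  3  2  0  1  0  1  0  1  2  3  2  3  2
G_A(21) = 2.
Stack B, S = {1, 7}:
n :  0  1  2  3  4  5  6  7  8  9 10 11 12 13 14 15 16 17 18 19 20
G :  0  1  0  1  0  1  0  1  0  1  0  1  0  1  0  1  0  1  0  1  0
G_B(20) = 0.
Combined Grundy value = 2 ⊕ 0 = 2.
A winning move leaves total XOR = 0, i.e. changes one component's Grundy value g to g ⊕ X where X is the current total.
Stack A: need g' = 2⊕2 = 0. Options: 21−1→G=3, 21−3→G=3, 21−5→G=1, 21−6→G=0, 21−8→G=0. Hits: 2.
Stack B: need g' = 0⊕2 = 2. Options: 20−1→G=1, 20−7→G=1. Hits: 0.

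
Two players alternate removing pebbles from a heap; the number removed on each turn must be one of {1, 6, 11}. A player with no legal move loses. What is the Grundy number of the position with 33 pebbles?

G(0) = 0
G(1) = mex{0} = 1
G(2) = mex{1} = 0
G(3) = mex{0} = 1
G(4) = mex{1} = 0
G(5) = mex{0} = 1
G(6) = mex{1,0} = 2
G(7) = mex{2,1} = 0
G(8) = mex{0,0} = 1
G(9) = mex{1,1} = 0
G(10) = mex{0,0} = 1
G(11) = mex{1,1,0} = 2
G(12) = mex{2,2,1} = 0
G(13) = mex{0,0,0} = 1
G(14) = mex{1,1,1} = 0
G(15) = mex{0,0,0} = 1
G(16) = mex{1,1,1} = 0
G(17) = mex{0,2,2} = 1
G(18) = mex{1,0,0} = 2
G(19) = mex{2,1,1} = 0
G(20) = mex{0,0,0} = 1
G(21) = mex{1,1,1} = 0
G(22) = mex{0,0,2} = 1
G(23) = mex{1,1,0} = 2
G(24) = mex{2,2,1} = 0
G(25) = mex{0,0,0} = 1
G(26) = mex{1,1,1} = 0
G(27) = mex{0,0,0} = 1
G(28) = mex{1,1,1} = 0
G(29) = mex{0,2,2} = 1
G(30) = mex{1,0,0} = 2
G(31) = mex{2,1,1} = 0
G(32) = mex{0,0,0} = 1
G(33) = mex{1,1,1} = 0

0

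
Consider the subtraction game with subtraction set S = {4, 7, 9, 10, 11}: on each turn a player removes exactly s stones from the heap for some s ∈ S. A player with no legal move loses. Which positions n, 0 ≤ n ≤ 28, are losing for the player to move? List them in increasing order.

0, 1, 2, 3, 15, 16, 17, 18

G(0) = 0
G(1) = mex{} = 0
G(2) = mex{} = 0
G(3) = mex{} = 0
G(4) = mex{0} = 1
G(5) = mex{0} = 1
G(6) = mex{0} = 1
G(7) = mex{0,0} = 1
G(8) = mex{1,0} = 2
G(9) = mex{1,0,0} = 2
G(10) = mex{1,0,0,0} = 2
G(11) = mex{1,1,0,0,0} = 2
G(12) = mex{2,1,0,0,0} = 3
G(13) = mex{2,1,1,0,0} = 3
G(14) = mex{2,1,1,1,0} = 3
G(15) = mex{2,2,1,1,1} = 0
G(16) = mex{3,2,1,1,1} = 0
G(17) = mex{3,2,2,1,1} = 0
G(18) = mex{3,2,2,2,1} = 0
G(19) = mex{0,3,2,2,2} = 1
G(20) = mex{0,3,2,2,2} = 1
G(21) = mex{0,3,3,2,2} = 1
G(22) = mex{0,0,3,3,2} = 1
G(23) = mex{1,0,3,3,3} = 2
G(24) = mex{1,0,0,3,3} = 2
G(25) = mex{1,0,0,0,3} = 2
G(26) = mex{1,1,0,0,0} = 2
G(27) = mex{2,1,0,0,0} = 3
G(28) = mex{2,1,1,0,0} = 3
P-positions are exactly the n with G(n) = 0.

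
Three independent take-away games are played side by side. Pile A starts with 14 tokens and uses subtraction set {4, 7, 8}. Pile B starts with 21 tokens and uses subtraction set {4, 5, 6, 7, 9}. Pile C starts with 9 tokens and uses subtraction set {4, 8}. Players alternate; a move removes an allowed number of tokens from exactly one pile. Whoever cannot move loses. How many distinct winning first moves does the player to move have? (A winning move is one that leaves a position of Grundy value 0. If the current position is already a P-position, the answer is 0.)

0

Pile A, S = {4, 7, 8}:
n :  0  1  2  3  4  5  6  7  8  9 10 11 12 13 14
G :  0  0  0  0  1  1  1  1  2  2  2  2  0  0  0
G_A(14) = 0.
Pile B, S = {4, 5, 6, 7, 9}:
G(0) = 0
G(1) = mex{} = 0
G(2) = mex{} = 0
G(3) = mex{} = 0
G(4) = mex{0} = 1
G(5) = mex{0,0} = 1
G(6) = mex{0,0,0} = 1
G(7) = mex{0,0,0,0} = 1
G(8) = mex{1,0,0,0} = 2
G(9) = mex{1,1,0,0,0} = 2
G(10) = mex{1,1,1,0,0} = 2
G(11) = mex{1,1,1,1,0} = 2
G(12) = mex{2,1,1,1,0} = 3
G(13) = mex{2,2,1,1,1} = 0
G(14) = mex{2,2,2,1,1} = 0
G(15) = mex{2,2,2,2,1} = 0
G(16) = mex{3,2,2,2,1} = 0
G(17) = mex{0,3,2,2,2} = 1
G(18) = mex{0,0,3,2,2} = 1
G(19) = mex{0,0,0,3,2} = 1
G(20) = mex{0,0,0,0,2} = 1
G(21) = mex{1,0,0,0,3} = 2
G_B(21) = 2.
Pile C, S = {4, 8}:
n : 0 1 2 3 4 5 6 7 8 9
G : 0 0 0 0 1 1 1 1 2 2
G_C(9) = 2.
Combined Grundy value = 0 ⊕ 2 ⊕ 2 = 0.
A winning move leaves total XOR = 0, i.e. changes one component's Grundy value g to g ⊕ X where X is the current total.
Pile A: target g' = 0⊕0 = 0, but every legal move changes the Grundy value (mex property), so 0 moves.
Pile B: target g' = 2⊕0 = 2, but every legal move changes the Grundy value (mex property), so 0 moves.
Pile C: target g' = 2⊕0 = 2, but every legal move changes the Grundy value (mex property), so 0 moves.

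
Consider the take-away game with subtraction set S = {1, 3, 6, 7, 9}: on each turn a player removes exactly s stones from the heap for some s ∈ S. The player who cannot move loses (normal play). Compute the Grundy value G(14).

G(0) = 0
G(1) = mex{0} = 1
G(2) = mex{1} = 0
G(3) = mex{0,0} = 1
G(4) = mex{1,1} = 0
G(5) = mex{0,0} = 1
G(6) = mex{1,1,0} = 2
G(7) = mex{2,0,1,0} = 3
G(8) = mex{3,1,0,1} = 2
G(9) = mex{2,2,1,0,0} = 3
G(10) = mex{3,3,0,1,1} = 2
G(11) = mex{2,2,1,0,0} = 3
G(12) = mex{3,3,2,1,1} = 0
G(13) = mex{0,2,3,2,0} = 1
G(14) = mex{1,3,2,3,1} = 0

0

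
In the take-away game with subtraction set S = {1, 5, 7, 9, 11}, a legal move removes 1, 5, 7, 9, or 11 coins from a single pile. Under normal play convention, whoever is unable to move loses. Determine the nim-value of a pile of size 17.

G(0) = 0
G(1) = mex{0} = 1
G(2) = mex{1} = 0
G(3) = mex{0} = 1
G(4) = mex{1} = 0
G(5) = mex{0,0} = 1
G(6) = mex{1,1} = 0
G(7) = mex{0,0,0} = 1
G(8) = mex{1,1,1} = 0
G(9) = mex{0,0,0,0} = 1
G(10) = mex{1,1,1,1} = 0
G(11) = mex{0,0,0,0,0} = 1
G(12) = mex{1,1,1,1,1} = 0
G(13) = mex{0,0,0,0,0} = 1
G(14) = mex{1,1,1,1,1} = 0
G(15) = mex{0,0,0,0,0} = 1
G(16) = mex{1,1,1,1,1} = 0
G(17) = mex{0,0,0,0,0} = 1

1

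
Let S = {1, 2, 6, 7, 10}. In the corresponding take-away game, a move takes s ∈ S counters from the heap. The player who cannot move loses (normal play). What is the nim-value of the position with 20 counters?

G(0) = 0
G(1) = mex{0} = 1
G(2) = mex{1,0} = 2
G(3) = mex{2,1} = 0
G(4) = mex{0,2} = 1
G(5) = mex{1,0} = 2
G(6) = mex{2,1,0} = 3
G(7) = mex{3,2,1,0} = 4
G(8) = mex{4,3,2,1} = 0
G(9) = mex{0,4,0,2} = 1
G(10) = mex{1,0,1,0,0} = 2
G(11) = mex{2,1,2,1,1} = 0
G(12) = mex{0,2,3,2,2} = 1
G(13) = mex{1,0,4,3,0} = 2
G(14) = mex{2,1,0,4,1} = 3
G(15) = mex{3,2,1,0,2} = 4
G(16) = mex{4,3,2,1,3} = 0
G(17) = mex{0,4,0,2,4} = 1
G(18) = mex{1,0,1,0,0} = 2
G(19) = mex{2,1,2,1,1} = 0
G(20) = mex{0,2,3,2,2} = 1

1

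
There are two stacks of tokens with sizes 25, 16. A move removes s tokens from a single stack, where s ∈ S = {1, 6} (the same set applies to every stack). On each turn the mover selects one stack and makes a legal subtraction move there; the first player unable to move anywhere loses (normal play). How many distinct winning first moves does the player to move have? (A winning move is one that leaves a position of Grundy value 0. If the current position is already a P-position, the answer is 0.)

All stacks use S = {1, 6}:
n :  0  1  2  3  4  5  6  7  8  9 10 11 12 13 14 15 16 17 18 19 20 21 22 23 24 25
G :  0  1  0  1  0  1  2  0  1  0  1  0  1  2  0  1  0  1  0  1  2  0  1  0  1  0
Stack A: G(25) = 0.
Stack B: G(16) = 0.
Combined Grundy value = 0 ⊕ 0 = 0.
A winning move leaves total XOR = 0, i.e. changes one component's Grundy value g to g ⊕ X where X is the current total.
Stack A: target g' = 0⊕0 = 0, but every legal move changes the Grundy value (mex property), so 0 moves.
Stack B: target g' = 0⊕0 = 0, but every legal move changes the Grundy value (mex property), so 0 moves.

0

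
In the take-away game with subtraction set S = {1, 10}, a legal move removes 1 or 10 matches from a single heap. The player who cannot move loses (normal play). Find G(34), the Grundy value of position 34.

1

G(0) = 0
G(1) = mex{0} = 1
G(2) = mex{1} = 0
G(3) = mex{0} = 1
G(4) = mex{1} = 0
G(5) = mex{0} = 1
G(6) = mex{1} = 0
G(7) = mex{0} = 1
G(8) = mex{1} = 0
G(9) = mex{0} = 1
G(10) = mex{1,0} = 2
G(11) = mex{2,1} = 0
G(12) = mex{0,0} = 1
G(13) = mex{1,1} = 0
G(14) = mex{0,0} = 1
G(15) = mex{1,1} = 0
G(16) = mex{0,0} = 1
G(17) = mex{1,1} = 0
G(18) = mex{0,0} = 1
G(19) = mex{1,1} = 0
G(20) = mex{0,2} = 1
G(21) = mex{1,0} = 2
G(22) = mex{2,1} = 0
G(23) = mex{0,0} = 1
G(24) = mex{1,1} = 0
G(25) = mex{0,0} = 1
G(26) = mex{1,1} = 0
G(27) = mex{0,0} = 1
G(28) = mex{1,1} = 0
G(29) = mex{0,0} = 1
G(30) = mex{1,1} = 0
G(31) = mex{0,2} = 1
G(32) = mex{1,0} = 2
G(33) = mex{2,1} = 0
G(34) = mex{0,0} = 1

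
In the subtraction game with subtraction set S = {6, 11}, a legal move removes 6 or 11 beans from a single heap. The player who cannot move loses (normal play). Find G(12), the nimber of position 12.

2

n :  0  1  2  3  4  5  6  7  8  9 10 11 12
G :  0  0  0  0  0  0  1  1  1  1  1  1  2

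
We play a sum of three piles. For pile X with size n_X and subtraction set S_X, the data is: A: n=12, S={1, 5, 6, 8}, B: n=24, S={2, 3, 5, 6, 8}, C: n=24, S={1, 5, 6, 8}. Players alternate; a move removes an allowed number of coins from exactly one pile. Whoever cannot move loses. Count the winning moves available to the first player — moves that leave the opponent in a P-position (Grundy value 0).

3

Pile A, S = {1, 5, 6, 8}:
n :  0  1  2  3  4  5  6  7  8  9 10 11 12
G :  0  1  0  1  0  1  2  3  2  3  2  0  1
G_A(12) = 1.
Pile B, S = {2, 3, 5, 6, 8}:
n :  0  1  2  3  4  5  6  7  8  9 10 11 12 13 14 15 16 17 18 19 20 21 22 23 24
G :  0  0  1  1  2  2  3  3  4  4  0  0  1  1  2  2  3  3  4  4  0  0  1  1  2
G_B(24) = 2.
Pile C, S = {1, 5, 6, 8}:
n :  0  1  2  3  4  5  6  7  8  9 10 11 12 13 14 15 16 17 18 19 20 21 22 23 24
G :  0  1  0  1  0  1  2  3  2  3  2  0  1  0  1  0  1  2  3  2  3  2  0  1  0
G_C(24) = 0.
Combined Grundy value = 1 ⊕ 2 ⊕ 0 = 3.
A winning move leaves total XOR = 0, i.e. changes one component's Grundy value g to g ⊕ X where X is the current total.
Pile A: need g' = 1⊕3 = 2. Options: 12−1→G=0, 12−5→G=3, 12−6→G=2, 12−8→G=0. Hits: 1.
Pile B: need g' = 2⊕3 = 1. Options: 24−2→G=1, 24−3→G=0, 24−5→G=4, 24−6→G=4, 24−8→G=3. Hits: 1.
Pile C: need g' = 0⊕3 = 3. Options: 24−1→G=1, 24−5→G=2, 24−6→G=3, 24−8→G=1. Hits: 1.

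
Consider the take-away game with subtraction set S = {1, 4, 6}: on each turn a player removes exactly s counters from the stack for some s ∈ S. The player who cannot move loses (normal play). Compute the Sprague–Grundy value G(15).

n :  0  1  2  3  4  5  6  7  8  9 10 11 12 13 14 15
G :  0  1  0  1  2  0  1  0  1  2  0  1  0  1  2  0

0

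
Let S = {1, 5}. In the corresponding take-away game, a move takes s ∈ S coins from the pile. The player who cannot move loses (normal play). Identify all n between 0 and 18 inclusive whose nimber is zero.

G(0) = 0
G(1) = mex{0} = 1
G(2) = mex{1} = 0
G(3) = mex{0} = 1
G(4) = mex{1} = 0
G(5) = mex{0,0} = 1
G(6) = mex{1,1} = 0
G(7) = mex{0,0} = 1
G(8) = mex{1,1} = 0
G(9) = mex{0,0} = 1
G(10) = mex{1,1} = 0
G(11) = mex{0,0} = 1
G(12) = mex{1,1} = 0
G(13) = mex{0,0} = 1
G(14) = mex{1,1} = 0
G(15) = mex{0,0} = 1
G(16) = mex{1,1} = 0
G(17) = mex{0,0} = 1
G(18) = mex{1,1} = 0
P-positions are exactly the n with G(n) = 0.

0, 2, 4, 6, 8, 10, 12, 14, 16, 18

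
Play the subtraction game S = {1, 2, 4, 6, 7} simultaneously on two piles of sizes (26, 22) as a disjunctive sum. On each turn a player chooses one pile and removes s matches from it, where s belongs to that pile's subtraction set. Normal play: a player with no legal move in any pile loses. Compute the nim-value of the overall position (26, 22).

1

All piles use S = {1, 2, 4, 6, 7}:
G(0) = 0
G(1) = mex{0} = 1
G(2) = mex{1,0} = 2
G(3) = mex{2,1} = 0
G(4) = mex{0,2,0} = 1
G(5) = mex{1,0,1} = 2
G(6) = mex{2,1,2,0} = 3
G(7) = mex{3,2,0,1,0} = 4
G(8) = mex{4,3,1,2,1} = 0
G(9) = mex{0,4,2,0,2} = 1
G(10) = mex{1,0,3,1,0} = 2
G(11) = mex{2,1,4,2,1} = 0
G(12) = mex{0,2,0,3,2} = 1
G(13) = mex{1,0,1,4,3} = 2
G(14) = mex{2,1,2,0,4} = 3
G(15) = mex{3,2,0,1,0} = 4
G(16) = mex{4,3,1,2,1} = 0
G(17) = mex{0,4,2,0,2} = 1
G(18) = mex{1,0,3,1,0} = 2
G(19) = mex{2,1,4,2,1} = 0
G(20) = mex{0,2,0,3,2} = 1
G(21) = mex{1,0,1,4,3} = 2
G(22) = mex{2,1,2,0,4} = 3
G(23) = mex{3,2,0,1,0} = 4
G(24) = mex{4,3,1,2,1} = 0
G(25) = mex{0,4,2,0,2} = 1
G(26) = mex{1,0,3,1,0} = 2
Pile A: G(26) = 2.
Pile B: G(22) = 3.
Combined Grundy value = 2 ⊕ 3 = 1.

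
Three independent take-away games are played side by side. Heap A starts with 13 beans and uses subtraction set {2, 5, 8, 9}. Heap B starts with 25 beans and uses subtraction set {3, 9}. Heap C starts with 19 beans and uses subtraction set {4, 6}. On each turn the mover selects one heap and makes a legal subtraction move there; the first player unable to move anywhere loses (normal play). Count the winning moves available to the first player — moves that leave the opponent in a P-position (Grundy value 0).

Heap A, S = {2, 5, 8, 9}:
n :  0  1  2  3  4  5  6  7  8  9 10 11 12 13
G :  0  0  1  1  0  2  1  0  2  1  3  0  2  1
G_A(13) = 1.
Heap B, S = {3, 9}:
n :  0  1  2  3  4  5  6  7  8  9 10 11 12 13 14 15 16 17 18 19 20 21 22 23 24 25
G :  0  0  0  1  1  1  0  0  0  1  1  1  0  0  0  1  1  1  0  0  0  1  1  1  0  0
G_B(25) = 0.
Heap C, S = {4, 6}:
G(0) = 0
G(1) = mex{} = 0
G(2) = mex{} = 0
G(3) = mex{} = 0
G(4) = mex{0} = 1
G(5) = mex{0} = 1
G(6) = mex{0,0} = 1
G(7) = mex{0,0} = 1
G(8) = mex{1,0} = 2
G(9) = mex{1,0} = 2
G(10) = mex{1,1} = 0
G(11) = mex{1,1} = 0
G(12) = mex{2,1} = 0
G(13) = mex{2,1} = 0
G(14) = mex{0,2} = 1
G(15) = mex{0,2} = 1
G(16) = mex{0,0} = 1
G(17) = mex{0,0} = 1
G(18) = mex{1,0} = 2
G(19) = mex{1,0} = 2
G_C(19) = 2.
Combined Grundy value = 1 ⊕ 0 ⊕ 2 = 3.
A winning move leaves total XOR = 0, i.e. changes one component's Grundy value g to g ⊕ X where X is the current total.
Heap A: need g' = 1⊕3 = 2. Options: 13−2→G=0, 13−5→G=2, 13−8→G=2, 13−9→G=0. Hits: 2.
Heap B: need g' = 0⊕3 = 3. Options: 25−3→G=1, 25−9→G=1. Hits: 0.
Heap C: need g' = 2⊕3 = 1. Options: 19−4→G=1, 19−6→G=0. Hits: 1.

3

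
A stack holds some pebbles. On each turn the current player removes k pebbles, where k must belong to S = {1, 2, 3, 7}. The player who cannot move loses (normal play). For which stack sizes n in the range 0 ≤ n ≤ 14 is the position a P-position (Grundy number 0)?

0, 4, 8, 12

n :  0  1  2  3  4  5  6  7  8  9 10 11 12 13 14
G :  0  1  2  3  0  1  2  3  0  1  2  3  0  1  2
P-positions are exactly the n with G(n) = 0.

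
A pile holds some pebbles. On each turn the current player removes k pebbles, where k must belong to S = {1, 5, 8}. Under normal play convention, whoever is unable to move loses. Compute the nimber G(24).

3

G(0) = 0
G(1) = mex{0} = 1
G(2) = mex{1} = 0
G(3) = mex{0} = 1
G(4) = mex{1} = 0
G(5) = mex{0,0} = 1
G(6) = mex{1,1} = 0
G(7) = mex{0,0} = 1
G(8) = mex{1,1,0} = 2
G(9) = mex{2,0,1} = 3
G(10) = mex{3,1,0} = 2
G(11) = mex{2,0,1} = 3
G(12) = mex{3,1,0} = 2
G(13) = mex{2,2,1} = 0
G(14) = mex{0,3,0} = 1
G(15) = mex{1,2,1} = 0
G(16) = mex{0,3,2} = 1
G(17) = mex{1,2,3} = 0
G(18) = mex{0,0,2} = 1
G(19) = mex{1,1,3} = 0
G(20) = mex{0,0,2} = 1
G(21) = mex{1,1,0} = 2
G(22) = mex{2,0,1} = 3
G(23) = mex{3,1,0} = 2
G(24) = mex{2,0,1} = 3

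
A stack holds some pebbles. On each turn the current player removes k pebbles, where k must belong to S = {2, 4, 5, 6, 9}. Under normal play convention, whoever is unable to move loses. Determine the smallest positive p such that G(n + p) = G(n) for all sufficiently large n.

G(0) = 0
G(1) = mex{} = 0
G(2) = mex{0} = 1
G(3) = mex{0} = 1
G(4) = mex{1,0} = 2
G(5) = mex{1,0,0} = 2
G(6) = mex{2,1,0,0} = 3
G(7) = mex{2,1,1,0} = 3
G(8) = mex{3,2,1,1} = 0
G(9) = mex{3,2,2,1,0} = 4
G(10) = mex{0,3,2,2,0} = 1
G(11) = mex{4,3,3,2,1} = 0
G(12) = mex{1,0,3,3,1} = 2
G(13) = mex{0,4,0,3,2} = 1
G(14) = mex{2,1,4,0,2} = 3
G(15) = mex{1,0,1,4,3} = 2
G(16) = mex{3,2,0,1,3} = 4
G(17) = mex{2,1,2,0,0} = 3
G(18) = mex{4,3,1,2,4} = 0
G(19) = mex{3,2,3,1,1} = 0
G(20) = mex{0,4,2,3,0} = 1
G(21) = mex{0,3,4,2,2} = 1
G(22) = mex{1,0,3,4,1} = 2
G(23) = mex{1,0,0,3,3} = 2
G(24) = mex{2,1,0,0,2} = 3
G(25) = mex{2,1,1,0,4} = 3
G(26) = mex{3,2,1,1,3} = 0
G(27) = mex{3,2,2,1,0} = 4
G(28) = mex{0,3,2,2,0} = 1
G(29) = mex{4,3,3,2,1} = 0
G(30) = mex{1,0,3,3,1} = 2
G(31) = mex{0,4,0,3,2} = 1
G(32) = mex{2,1,4,0,2} = 3
G(33) = mex{1,0,1,4,3} = 2
G(34) = mex{3,2,0,1,3} = 4
G(35) = mex{2,1,2,0,0} = 3
G(36) = mex{4,3,1,2,4} = 0
G(37) = mex{3,2,3,1,1} = 0
G(n+18) = G(n) holds for n = 0,…,8 (a full window of length max(S) = 9), so the sequence is purely periodic with period 18.

18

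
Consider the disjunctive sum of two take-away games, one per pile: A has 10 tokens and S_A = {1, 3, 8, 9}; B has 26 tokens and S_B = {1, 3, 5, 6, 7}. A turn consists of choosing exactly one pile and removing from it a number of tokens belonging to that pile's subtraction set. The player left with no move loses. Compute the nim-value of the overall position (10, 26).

Pile A, S = {1, 3, 8, 9}:
G(0) = 0
G(1) = mex{0} = 1
G(2) = mex{1} = 0
G(3) = mex{0,0} = 1
G(4) = mex{1,1} = 0
G(5) = mex{0,0} = 1
G(6) = mex{1,1} = 0
G(7) = mex{0,0} = 1
G(8) = mex{1,1,0} = 2
G(9) = mex{2,0,1,0} = 3
G(10) = mex{3,1,0,1} = 2
G_A(10) = 2.
Pile B, S = {1, 3, 5, 6, 7}:
G(0) = 0
G(1) = mex{0} = 1
G(2) = mex{1} = 0
G(3) = mex{0,0} = 1
G(4) = mex{1,1} = 0
G(5) = mex{0,0,0} = 1
G(6) = mex{1,1,1,0} = 2
G(7) = mex{2,0,0,1,0} = 3
G(8) = mex{3,1,1,0,1} = 2
G(9) = mex{2,2,0,1,0} = 3
G(10) = mex{3,3,1,0,1} = 2
G(11) = mex{2,2,2,1,0} = 3
G(12) = mex{3,3,3,2,1} = 0
G(13) = mex{0,2,2,3,2} = 1
G(14) = mex{1,3,3,2,3} = 0
G(15) = mex{0,0,2,3,2} = 1
G(16) = mex{1,1,3,2,3} = 0
G(17) = mex{0,0,0,3,2} = 1
G(18) = mex{1,1,1,0,3} = 2
G(19) = mex{2,0,0,1,0} = 3
G(20) = mex{3,1,1,0,1} = 2
G(21) = mex{2,2,0,1,0} = 3
G(22) = mex{3,3,1,0,1} = 2
G(23) = mex{2,2,2,1,0} = 3
G(24) = mex{3,3,3,2,1} = 0
G(25) = mex{0,2,2,3,2} = 1
G(26) = mex{1,3,3,2,3} = 0
G_B(26) = 0.
Combined Grundy value = 2 ⊕ 0 = 2.

2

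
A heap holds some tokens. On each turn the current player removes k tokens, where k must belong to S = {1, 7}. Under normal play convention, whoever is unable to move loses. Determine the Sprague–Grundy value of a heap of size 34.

n :  0  1  2  3  4  5  6  7  8  9 10 11 12 13 14 15 16 17 18 19 20 21 22 23 24 25 26 27 28 29 30 31 32 33 34
G :  0  1  0  1  0  1  0  1  0  1  0  1  0  1  0  1  0  1  0  1  0  1  0  1  0  1  0  1  0  1  0  1  0  1  0

0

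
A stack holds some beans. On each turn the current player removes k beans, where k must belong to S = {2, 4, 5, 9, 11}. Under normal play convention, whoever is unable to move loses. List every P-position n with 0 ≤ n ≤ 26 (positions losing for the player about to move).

G(0) = 0
G(1) = mex{} = 0
G(2) = mex{0} = 1
G(3) = mex{0} = 1
G(4) = mex{1,0} = 2
G(5) = mex{1,0,0} = 2
G(6) = mex{2,1,0} = 3
G(7) = mex{2,1,1} = 0
G(8) = mex{3,2,1} = 0
G(9) = mex{0,2,2,0} = 1
G(10) = mex{0,3,2,0} = 1
G(11) = mex{1,0,3,1,0} = 2
G(12) = mex{1,0,0,1,0} = 2
G(13) = mex{2,1,0,2,1} = 3
G(14) = mex{2,1,1,2,1} = 0
G(15) = mex{3,2,1,3,2} = 0
G(16) = mex{0,2,2,0,2} = 1
G(17) = mex{0,3,2,0,3} = 1
G(18) = mex{1,0,3,1,0} = 2
G(19) = mex{1,0,0,1,0} = 2
G(20) = mex{2,1,0,2,1} = 3
G(21) = mex{2,1,1,2,1} = 0
G(22) = mex{3,2,1,3,2} = 0
G(23) = mex{0,2,2,0,2} = 1
G(24) = mex{0,3,2,0,3} = 1
G(25) = mex{1,0,3,1,0} = 2
G(26) = mex{1,0,0,1,0} = 2
P-positions are exactly the n with G(n) = 0.

0, 1, 7, 8, 14, 15, 21, 22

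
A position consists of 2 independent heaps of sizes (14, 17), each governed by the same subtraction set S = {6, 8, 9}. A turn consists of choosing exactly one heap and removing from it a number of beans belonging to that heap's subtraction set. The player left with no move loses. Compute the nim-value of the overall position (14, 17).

All heaps use S = {6, 8, 9}:
n :  0  1  2  3  4  5  6  7  8  9 10 11 12 13 14 15 16 17
G :  0  0  0  0  0  0  1  1  1  1  1  1  2  2  2  0  0  0
Heap A: G(14) = 2.
Heap B: G(17) = 0.
Combined Grundy value = 2 ⊕ 0 = 2.

2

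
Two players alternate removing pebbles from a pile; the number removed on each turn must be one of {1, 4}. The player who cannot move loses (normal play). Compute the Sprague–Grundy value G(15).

0

G(0) = 0
G(1) = mex{0} = 1
G(2) = mex{1} = 0
G(3) = mex{0} = 1
G(4) = mex{1,0} = 2
G(5) = mex{2,1} = 0
G(6) = mex{0,0} = 1
G(7) = mex{1,1} = 0
G(8) = mex{0,2} = 1
G(9) = mex{1,0} = 2
G(10) = mex{2,1} = 0
G(11) = mex{0,0} = 1
G(12) = mex{1,1} = 0
G(13) = mex{0,2} = 1
G(14) = mex{1,0} = 2
G(15) = mex{2,1} = 0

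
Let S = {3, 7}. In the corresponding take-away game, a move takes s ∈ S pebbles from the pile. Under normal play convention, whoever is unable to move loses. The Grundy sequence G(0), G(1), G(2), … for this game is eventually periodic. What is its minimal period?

n :  0  1  2  3  4  5  6  7  8  9 10 11 12 13 14 15 16 17 18 19 20 21
G :  0  0  0  1  1  1  0  2  2  1  0  0  0  1  1  1  0  2  2  1  0  0
G(n+10) = G(n) holds for n = 0,…,6 (a full window of length max(S) = 7), so the sequence is purely periodic with period 10.

10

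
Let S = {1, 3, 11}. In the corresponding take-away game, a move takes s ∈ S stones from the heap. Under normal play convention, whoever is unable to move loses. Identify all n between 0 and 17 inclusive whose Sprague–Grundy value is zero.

n :  0  1  2  3  4  5  6  7  8  9 10 11 12 13 14 15 16 17
G :  0  1  0  1  0  1  0  1  0  1  0  1  0  1  0  1  0  1
P-positions are exactly the n with G(n) = 0.

0, 2, 4, 6, 8, 10, 12, 14, 16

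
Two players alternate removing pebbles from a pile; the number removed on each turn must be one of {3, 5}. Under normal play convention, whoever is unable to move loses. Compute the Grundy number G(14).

n :  0  1  2  3  4  5  6  7  8  9 10 11 12 13 14
G :  0  0  0  1  1  1  2  2  0  0  0  1  1  1  2

2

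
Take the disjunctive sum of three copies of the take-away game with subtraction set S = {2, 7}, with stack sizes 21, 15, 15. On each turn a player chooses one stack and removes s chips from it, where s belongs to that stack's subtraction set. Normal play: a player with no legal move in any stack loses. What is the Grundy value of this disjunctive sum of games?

All stacks use S = {2, 7}:
n :  0  1  2  3  4  5  6  7  8  9 10 11 12 13 14 15 16 17 18 19 20 21
G :  0  0  1  1  0  0  1  1  2  0  0  1  1  0  0  1  1  2  0  0  1  1
Stack A: G(21) = 1.
Stack B: G(15) = 1.
Stack C: G(15) = 1.
Combined Grundy value = 1 ⊕ 1 ⊕ 1 = 1.

1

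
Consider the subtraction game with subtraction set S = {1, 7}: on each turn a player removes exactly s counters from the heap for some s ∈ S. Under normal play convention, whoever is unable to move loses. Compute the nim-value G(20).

n :  0  1  2  3  4  5  6  7  8  9 10 11 12 13 14 15 16 17 18 19 20
G :  0  1  0  1  0  1  0  1  0  1  0  1  0  1  0  1  0  1  0  1  0

0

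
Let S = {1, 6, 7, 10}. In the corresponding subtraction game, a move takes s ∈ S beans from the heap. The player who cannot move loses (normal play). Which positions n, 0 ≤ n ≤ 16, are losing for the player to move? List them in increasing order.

0, 2, 4, 13, 15

G(0) = 0
G(1) = mex{0} = 1
G(2) = mex{1} = 0
G(3) = mex{0} = 1
G(4) = mex{1} = 0
G(5) = mex{0} = 1
G(6) = mex{1,0} = 2
G(7) = mex{2,1,0} = 3
G(8) = mex{3,0,1} = 2
G(9) = mex{2,1,0} = 3
G(10) = mex{3,0,1,0} = 2
G(11) = mex{2,1,0,1} = 3
G(12) = mex{3,2,1,0} = 4
G(13) = mex{4,3,2,1} = 0
G(14) = mex{0,2,3,0} = 1
G(15) = mex{1,3,2,1} = 0
G(16) = mex{0,2,3,2} = 1
P-positions are exactly the n with G(n) = 0.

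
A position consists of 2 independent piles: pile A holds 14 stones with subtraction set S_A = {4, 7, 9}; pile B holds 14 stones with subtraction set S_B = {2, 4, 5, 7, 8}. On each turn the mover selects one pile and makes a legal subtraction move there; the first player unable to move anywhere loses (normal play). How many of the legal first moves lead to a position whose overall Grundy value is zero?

2

Pile A, S = {4, 7, 9}:
G(0) = 0
G(1) = mex{} = 0
G(2) = mex{} = 0
G(3) = mex{} = 0
G(4) = mex{0} = 1
G(5) = mex{0} = 1
G(6) = mex{0} = 1
G(7) = mex{0,0} = 1
G(8) = mex{1,0} = 2
G(9) = mex{1,0,0} = 2
G(10) = mex{1,0,0} = 2
G(11) = mex{1,1,0} = 2
G(12) = mex{2,1,0} = 3
G(13) = mex{2,1,1} = 0
G(14) = mex{2,1,1} = 0
G_A(14) = 0.
Pile B, S = {2, 4, 5, 7, 8}:
n :  0  1  2  3  4  5  6  7  8  9 10 11 12 13 14
G :  0  0  1  1  2  2  3  3  4  4  0  0  1  1  2
G_B(14) = 2.
Combined Grundy value = 0 ⊕ 2 = 2.
A winning move leaves total XOR = 0, i.e. changes one component's Grundy value g to g ⊕ X where X is the current total.
Pile A: need g' = 0⊕2 = 2. Options: 14−4→G=2, 14−7→G=1, 14−9→G=1. Hits: 1.
Pile B: need g' = 2⊕2 = 0. Options: 14−2→G=1, 14−4→G=0, 14−5→G=4, 14−7→G=3, 14−8→G=3. Hits: 1.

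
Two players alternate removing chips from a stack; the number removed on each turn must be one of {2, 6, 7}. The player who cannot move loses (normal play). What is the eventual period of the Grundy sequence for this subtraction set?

13

n :  0  1  2  3  4  5  6  7  8  9 10 11 12 13 14 15 16 17 18 19 20 21 22 23 24 25 26 27
G :  0  0  1  1  0  0  1  1  2  0  3  1  2  0  0  1  1  0  0  1  1  2  0  3  1  2  0  0
G(n+13) = G(n) holds for n = 0,…,6 (a full window of length max(S) = 7), so the sequence is purely periodic with period 13.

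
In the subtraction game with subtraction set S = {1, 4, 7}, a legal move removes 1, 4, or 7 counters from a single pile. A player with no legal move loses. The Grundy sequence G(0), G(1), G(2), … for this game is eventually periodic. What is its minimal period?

G(0) = 0
G(1) = mex{0} = 1
G(2) = mex{1} = 0
G(3) = mex{0} = 1
G(4) = mex{1,0} = 2
G(5) = mex{2,1} = 0
G(6) = mex{0,0} = 1
G(7) = mex{1,1,0} = 2
G(8) = mex{2,2,1} = 0
G(9) = mex{0,0,0} = 1
G(10) = mex{1,1,1} = 0
G(11) = mex{0,2,2} = 1
G(12) = mex{1,0,0} = 2
G(13) = mex{2,1,1} = 0
G(14) = mex{0,0,2} = 1
G(15) = mex{1,1,0} = 2
G(16) = mex{2,2,1} = 0
G(17) = mex{0,0,0} = 1
G(n+8) = G(n) holds for n = 0,…,6 (a full window of length max(S) = 7), so the sequence is purely periodic with period 8.

8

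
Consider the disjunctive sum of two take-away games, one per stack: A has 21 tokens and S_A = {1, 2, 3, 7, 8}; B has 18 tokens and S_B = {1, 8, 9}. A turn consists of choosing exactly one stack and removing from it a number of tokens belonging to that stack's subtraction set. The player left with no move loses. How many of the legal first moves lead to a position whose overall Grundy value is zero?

Stack A, S = {1, 2, 3, 7, 8}:
n :  0  1  2  3  4  5  6  7  8  9 10 11 12 13 14 15 16 17 18 19 20 21
G :  0  1  2  3  0  1  2  3  4  0  1  2  3  0  1  2  3  4  0  1  2  3
G_A(21) = 3.
Stack B, S = {1, 8, 9}:
n :  0  1  2  3  4  5  6  7  8  9 10 11 12 13 14 15 16 17 18
G :  0  1  0  1  0  1  0  1  2  3  2  3  2  3  2  3  0  1  0
G_B(18) = 0.
Combined Grundy value = 3 ⊕ 0 = 3.
A winning move leaves total XOR = 0, i.e. changes one component's Grundy value g to g ⊕ X where X is the current total.
Stack A: need g' = 3⊕3 = 0. Options: 21−1→G=2, 21−2→G=1, 21−3→G=0, 21−7→G=1, 21−8→G=0. Hits: 2.
Stack B: need g' = 0⊕3 = 3. Options: 18−1→G=1, 18−8→G=2, 18−9→G=3. Hits: 1.

3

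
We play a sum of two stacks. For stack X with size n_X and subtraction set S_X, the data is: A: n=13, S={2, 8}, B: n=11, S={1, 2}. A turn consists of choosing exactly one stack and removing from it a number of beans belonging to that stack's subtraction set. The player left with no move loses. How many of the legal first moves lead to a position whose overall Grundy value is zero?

1

Stack A, S = {2, 8}:
G(0) = 0
G(1) = mex{} = 0
G(2) = mex{0} = 1
G(3) = mex{0} = 1
G(4) = mex{1} = 0
G(5) = mex{1} = 0
G(6) = mex{0} = 1
G(7) = mex{0} = 1
G(8) = mex{1,0} = 2
G(9) = mex{1,0} = 2
G(10) = mex{2,1} = 0
G(11) = mex{2,1} = 0
G(12) = mex{0,0} = 1
G(13) = mex{0,0} = 1
G_A(13) = 1.
Stack B, S = {1, 2}:
G(0) = 0
G(1) = mex{0} = 1
G(2) = mex{1,0} = 2
G(3) = mex{2,1} = 0
G(4) = mex{0,2} = 1
G(5) = mex{1,0} = 2
G(6) = mex{2,1} = 0
G(7) = mex{0,2} = 1
G(8) = mex{1,0} = 2
G(9) = mex{2,1} = 0
G(10) = mex{0,2} = 1
G(11) = mex{1,0} = 2
G_B(11) = 2.
Combined Grundy value = 1 ⊕ 2 = 3.
A winning move leaves total XOR = 0, i.e. changes one component's Grundy value g to g ⊕ X where X is the current total.
Stack A: need g' = 1⊕3 = 2. Options: 13−2→G=0, 13−8→G=0. Hits: 0.
Stack B: need g' = 2⊕3 = 1. Options: 11−1→G=1, 11−2→G=0. Hits: 1.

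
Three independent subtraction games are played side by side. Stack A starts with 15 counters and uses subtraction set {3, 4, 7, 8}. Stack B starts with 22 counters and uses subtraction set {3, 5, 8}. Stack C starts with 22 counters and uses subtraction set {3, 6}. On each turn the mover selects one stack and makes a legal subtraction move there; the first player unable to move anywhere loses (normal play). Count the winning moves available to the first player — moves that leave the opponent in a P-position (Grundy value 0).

Stack A, S = {3, 4, 7, 8}:
n :  0  1  2  3  4  5  6  7  8  9 10 11 12 13 14 15
G :  0  0  0  1  1  1  2  2  2  3  3  0  0  0  1  1
G_A(15) = 1.
Stack B, S = {3, 5, 8}:
n :  0  1  2  3  4  5  6  7  8  9 10 11 12 13 14 15 16 17 18 19 20 21 22
G :  0  0  0  1  1  1  2  2  2  3  3  0  0  0  1  1  1  2  2  2  3  3  0
G_B(22) = 0.
Stack C, S = {3, 6}:
n :  0  1  2  3  4  5  6  7  8  9 10 11 12 13 14 15 16 17 18 19 20 21 22
G :  0  0  0  1  1  1  2  2  2  0  0  0  1  1  1  2  2  2  0  0  0  1  1
G_C(22) = 1.
Combined Grundy value = 1 ⊕ 0 ⊕ 1 = 0.
A winning move leaves total XOR = 0, i.e. changes one component's Grundy value g to g ⊕ X where X is the current total.
Stack A: target g' = 1⊕0 = 1, but every legal move changes the Grundy value (mex property), so 0 moves.
Stack B: target g' = 0⊕0 = 0, but every legal move changes the Grundy value (mex property), so 0 moves.
Stack C: target g' = 1⊕0 = 1, but every legal move changes the Grundy value (mex property), so 0 moves.

0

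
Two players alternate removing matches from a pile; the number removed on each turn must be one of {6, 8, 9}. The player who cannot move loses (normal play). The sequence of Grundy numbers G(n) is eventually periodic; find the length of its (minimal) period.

n :  0  1  2  3  4  5  6  7  8  9 10 11 12 13 14 15 16 17 18 19 20 21 22 23 24 25 26 27 28 29 30 31
G :  0  0  0  0  0  0  1  1  1  1  1  1  2  2  2  0  0  0  0  0  0  1  1  1  1  1  1  2  2  2  0  0
G(n+15) = G(n) holds for n = 0,…,8 (a full window of length max(S) = 9), so the sequence is purely periodic with period 15.

15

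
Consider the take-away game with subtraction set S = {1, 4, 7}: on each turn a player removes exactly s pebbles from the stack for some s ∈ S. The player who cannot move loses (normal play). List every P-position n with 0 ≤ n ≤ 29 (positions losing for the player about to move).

n :  0  1  2  3  4  5  6  7  8  9 10 11 12 13 14 15 16 17 18 19 20 21 22 23 24 25 26 27 28 29
G :  0  1  0  1  2  0  1  2  0  1  0  1  2  0  1  2  0  1  0  1  2  0  1  2  0  1  0  1  2  0
P-positions are exactly the n with G(n) = 0.

0, 2, 5, 8, 10, 13, 16, 18, 21, 24, 26, 29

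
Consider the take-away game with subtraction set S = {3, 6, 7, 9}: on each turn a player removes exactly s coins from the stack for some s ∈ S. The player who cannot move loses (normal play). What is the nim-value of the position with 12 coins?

0

n :  0  1  2  3  4  5  6  7  8  9 10 11 12
G :  0  0  0  1  1  1  2  2  2  3  3  3  0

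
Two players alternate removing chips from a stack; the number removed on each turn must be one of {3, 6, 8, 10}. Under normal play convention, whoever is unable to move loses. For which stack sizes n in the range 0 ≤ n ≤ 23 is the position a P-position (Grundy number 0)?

0, 1, 2, 13, 14, 15

G(0) = 0
G(1) = mex{} = 0
G(2) = mex{} = 0
G(3) = mex{0} = 1
G(4) = mex{0} = 1
G(5) = mex{0} = 1
G(6) = mex{1,0} = 2
G(7) = mex{1,0} = 2
G(8) = mex{1,0,0} = 2
G(9) = mex{2,1,0} = 3
G(10) = mex{2,1,0,0} = 3
G(11) = mex{2,1,1,0} = 3
G(12) = mex{3,2,1,0} = 4
G(13) = mex{3,2,1,1} = 0
G(14) = mex{3,2,2,1} = 0
G(15) = mex{4,3,2,1} = 0
G(16) = mex{0,3,2,2} = 1
G(17) = mex{0,3,3,2} = 1
G(18) = mex{0,4,3,2} = 1
G(19) = mex{1,0,3,3} = 2
G(20) = mex{1,0,4,3} = 2
G(21) = mex{1,0,0,3} = 2
G(22) = mex{2,1,0,4} = 3
G(23) = mex{2,1,0,0} = 3
P-positions are exactly the n with G(n) = 0.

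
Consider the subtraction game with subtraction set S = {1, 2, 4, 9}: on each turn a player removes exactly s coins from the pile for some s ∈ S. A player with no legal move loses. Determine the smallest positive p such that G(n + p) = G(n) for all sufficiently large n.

11

n :  0  1  2  3  4  5  6  7  8  9 10 11 12 13 14 15 16 17 18 19 20 21 22 23
G :  0  1  2  0  1  2  0  1  2  3  4  0  1  2  0  1  2  0  1  2  3  4  0  1
G(n+11) = G(n) holds for n = 0,…,8 (a full window of length max(S) = 9), so the sequence is purely periodic with period 11.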